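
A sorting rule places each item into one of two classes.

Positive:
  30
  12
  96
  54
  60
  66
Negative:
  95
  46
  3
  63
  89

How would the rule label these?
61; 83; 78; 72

Negative, Negative, Positive, Positive

One predicate separates the groups cleanly: multiple of 6.
61: 61 = 6·10 + 1 — does not fit, so Negative. 83: 83 = 6·13 + 5 — does not fit, so Negative. 78: 78 = 6·13 — meets the rule, so Positive. 72: 72 = 6·12 — meets the rule, so Positive.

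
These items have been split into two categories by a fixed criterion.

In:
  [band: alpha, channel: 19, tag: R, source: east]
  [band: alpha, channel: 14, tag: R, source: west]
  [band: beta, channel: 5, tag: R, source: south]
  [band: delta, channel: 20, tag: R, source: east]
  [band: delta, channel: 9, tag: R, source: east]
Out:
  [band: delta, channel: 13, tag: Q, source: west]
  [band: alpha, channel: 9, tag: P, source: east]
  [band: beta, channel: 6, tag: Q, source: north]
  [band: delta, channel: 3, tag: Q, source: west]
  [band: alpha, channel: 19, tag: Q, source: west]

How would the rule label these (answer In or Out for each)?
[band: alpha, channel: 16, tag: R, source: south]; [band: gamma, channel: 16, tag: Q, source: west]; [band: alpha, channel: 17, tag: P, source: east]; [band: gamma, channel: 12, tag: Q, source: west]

Comparing the two groups points to one rule — tag is R.
[band: alpha, channel: 16, tag: R, source: south]: tag is R, qualifies → In. [band: gamma, channel: 16, tag: Q, source: west]: tag is Q, does not satisfy this → Out. [band: alpha, channel: 17, tag: P, source: east]: tag is P, does not satisfy this → Out. [band: gamma, channel: 12, tag: Q, source: west]: tag is Q, does not satisfy this → Out.

In, Out, Out, Out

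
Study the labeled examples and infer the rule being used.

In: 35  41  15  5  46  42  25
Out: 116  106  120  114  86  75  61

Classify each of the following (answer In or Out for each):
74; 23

Out, In

The distinguishing property — at most 46 — holds for all the 'In' cases and none of the 'Out' cases.
74 — 74 > 46, hence Out.
23 — 23 ≤ 46, hence In.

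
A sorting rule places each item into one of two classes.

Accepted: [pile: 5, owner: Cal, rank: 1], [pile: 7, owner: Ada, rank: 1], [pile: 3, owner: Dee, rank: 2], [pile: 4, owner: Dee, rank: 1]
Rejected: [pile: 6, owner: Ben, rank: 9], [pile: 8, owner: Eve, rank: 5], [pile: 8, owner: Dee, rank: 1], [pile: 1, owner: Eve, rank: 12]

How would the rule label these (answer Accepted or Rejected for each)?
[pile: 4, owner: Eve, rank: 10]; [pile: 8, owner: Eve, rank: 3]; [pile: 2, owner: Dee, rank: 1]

A rule that fits every label: rank ≤ 2 AND pile ≤ 7 — true of each 'Accepted' example, false of each 'Rejected' one.
[pile: 4, owner: Eve, rank: 10]: rank = 10, pile = 4 — doesn't qualify, so Rejected.
[pile: 8, owner: Eve, rank: 3]: rank = 3, pile = 8 — doesn't qualify, so Rejected.
[pile: 2, owner: Dee, rank: 1]: rank = 1, pile = 2 — checks out, so Accepted.

Rejected, Rejected, Accepted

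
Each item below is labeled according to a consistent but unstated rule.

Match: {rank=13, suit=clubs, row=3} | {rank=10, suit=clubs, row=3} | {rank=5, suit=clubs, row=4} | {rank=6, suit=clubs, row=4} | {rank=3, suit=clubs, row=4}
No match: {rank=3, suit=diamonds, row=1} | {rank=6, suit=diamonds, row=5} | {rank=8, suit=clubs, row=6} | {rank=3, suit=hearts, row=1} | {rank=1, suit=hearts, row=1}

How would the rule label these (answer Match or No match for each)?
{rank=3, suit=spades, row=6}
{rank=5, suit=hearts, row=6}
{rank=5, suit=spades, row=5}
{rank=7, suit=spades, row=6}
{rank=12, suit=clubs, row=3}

No match, No match, No match, No match, Match

Rule: suit is clubs AND row ≤ 4. This holds for each 'Match' example and fails for each 'No match' one.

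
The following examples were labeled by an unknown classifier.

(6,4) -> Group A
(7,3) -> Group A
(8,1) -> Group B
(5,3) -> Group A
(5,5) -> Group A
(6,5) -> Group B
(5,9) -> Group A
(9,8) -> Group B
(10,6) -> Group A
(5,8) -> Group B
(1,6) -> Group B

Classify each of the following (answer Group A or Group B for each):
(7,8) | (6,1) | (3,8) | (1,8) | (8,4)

Group B, Group B, Group B, Group B, Group A

The simplest hypothesis consistent with all the labels is: sum is even.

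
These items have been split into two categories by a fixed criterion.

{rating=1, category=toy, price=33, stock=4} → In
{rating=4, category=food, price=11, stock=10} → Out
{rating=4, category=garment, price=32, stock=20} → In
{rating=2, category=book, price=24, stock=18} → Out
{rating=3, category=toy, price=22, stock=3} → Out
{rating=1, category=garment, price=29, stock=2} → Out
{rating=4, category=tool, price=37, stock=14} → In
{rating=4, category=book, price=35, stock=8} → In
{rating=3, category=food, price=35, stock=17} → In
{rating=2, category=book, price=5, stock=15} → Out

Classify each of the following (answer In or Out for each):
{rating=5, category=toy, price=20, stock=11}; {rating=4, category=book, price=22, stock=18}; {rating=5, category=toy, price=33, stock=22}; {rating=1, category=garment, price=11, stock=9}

Out, Out, In, Out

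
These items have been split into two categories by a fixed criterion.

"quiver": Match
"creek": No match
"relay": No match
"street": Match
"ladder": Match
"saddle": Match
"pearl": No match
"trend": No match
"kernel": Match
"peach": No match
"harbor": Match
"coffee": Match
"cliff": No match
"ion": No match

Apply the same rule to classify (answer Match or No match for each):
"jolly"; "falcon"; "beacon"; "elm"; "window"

The distinguishing property — even length — holds for all the 'Match' cases and none of the 'No match' cases.
"jolly": length 5, does not fit → No match. "falcon": length 6, meets the rule → Match. "beacon": length 6, meets the rule → Match. "elm": length 3, does not fit → No match. "window": length 6, meets the rule → Match.

No match, Match, Match, No match, Match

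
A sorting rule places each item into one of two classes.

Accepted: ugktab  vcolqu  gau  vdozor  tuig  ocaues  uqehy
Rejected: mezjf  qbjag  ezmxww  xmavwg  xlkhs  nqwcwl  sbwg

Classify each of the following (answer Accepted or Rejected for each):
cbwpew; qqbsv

One predicate separates the groups cleanly: has ≥ 2 vowels.

Rejected, Rejected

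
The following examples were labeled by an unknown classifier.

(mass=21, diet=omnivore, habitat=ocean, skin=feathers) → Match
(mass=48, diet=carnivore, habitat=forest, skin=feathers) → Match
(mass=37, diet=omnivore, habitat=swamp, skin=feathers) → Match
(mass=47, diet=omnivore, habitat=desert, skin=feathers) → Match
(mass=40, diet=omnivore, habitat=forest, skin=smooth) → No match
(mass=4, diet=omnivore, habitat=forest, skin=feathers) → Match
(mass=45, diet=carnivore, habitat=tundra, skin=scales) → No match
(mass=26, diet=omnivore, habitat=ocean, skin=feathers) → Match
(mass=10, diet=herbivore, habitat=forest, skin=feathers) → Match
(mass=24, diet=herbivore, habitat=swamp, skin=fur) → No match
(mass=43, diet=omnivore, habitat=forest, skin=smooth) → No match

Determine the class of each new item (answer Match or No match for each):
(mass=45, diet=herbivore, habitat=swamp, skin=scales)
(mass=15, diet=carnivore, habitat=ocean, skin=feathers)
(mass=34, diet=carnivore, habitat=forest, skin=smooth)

The simplest hypothesis consistent with all the labels is: skin is feathers.
(mass=45, diet=herbivore, habitat=swamp, skin=scales) → skin is scales → No match. (mass=15, diet=carnivore, habitat=ocean, skin=feathers) → skin is feathers → Match. (mass=34, diet=carnivore, habitat=forest, skin=smooth) → skin is smooth → No match.

No match, Match, No match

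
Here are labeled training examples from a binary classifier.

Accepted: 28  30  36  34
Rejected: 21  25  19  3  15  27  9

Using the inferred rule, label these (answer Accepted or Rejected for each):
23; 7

Rejected, Rejected

A rule that fits every label: even — true of each 'Accepted' example, false of each 'Rejected' one.
Rejected: 23, since 23 is odd.
Rejected: 7, since 7 is odd.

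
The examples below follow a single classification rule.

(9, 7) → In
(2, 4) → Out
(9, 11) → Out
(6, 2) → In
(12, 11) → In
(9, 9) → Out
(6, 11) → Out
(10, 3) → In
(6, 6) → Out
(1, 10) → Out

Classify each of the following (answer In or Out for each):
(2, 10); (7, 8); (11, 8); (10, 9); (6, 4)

Out, Out, In, In, In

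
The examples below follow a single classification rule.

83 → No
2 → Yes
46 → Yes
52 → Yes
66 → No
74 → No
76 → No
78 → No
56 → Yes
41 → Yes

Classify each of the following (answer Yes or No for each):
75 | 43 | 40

Rule: at most 56. This holds for each 'Yes' example and fails for each 'No' one.

No, Yes, Yes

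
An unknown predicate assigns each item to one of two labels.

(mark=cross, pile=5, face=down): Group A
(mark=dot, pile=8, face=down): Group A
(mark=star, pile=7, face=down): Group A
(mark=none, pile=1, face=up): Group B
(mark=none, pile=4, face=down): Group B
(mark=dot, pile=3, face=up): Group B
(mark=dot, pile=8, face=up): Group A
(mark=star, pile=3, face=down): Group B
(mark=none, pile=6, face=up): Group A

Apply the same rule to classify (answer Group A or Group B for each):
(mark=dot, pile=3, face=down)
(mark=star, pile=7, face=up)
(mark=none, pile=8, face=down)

Group B, Group A, Group A

All 'Group A' examples share one property — pile ≥ 5 — and every 'Group B' example lacks it.
Group B: (mark=dot, pile=3, face=down), since pile = 3.
Group A: (mark=star, pile=7, face=up), since pile = 7.
Group A: (mark=none, pile=8, face=down), since pile = 8.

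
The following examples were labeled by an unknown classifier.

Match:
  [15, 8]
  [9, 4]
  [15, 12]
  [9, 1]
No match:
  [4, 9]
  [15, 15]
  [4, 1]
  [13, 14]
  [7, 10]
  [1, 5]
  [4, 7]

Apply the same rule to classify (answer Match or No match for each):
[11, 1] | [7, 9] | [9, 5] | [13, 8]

Match, No match, Match, Match

All 'Match' examples share one property — first > second AND first is odd — and every 'No match' example lacks it.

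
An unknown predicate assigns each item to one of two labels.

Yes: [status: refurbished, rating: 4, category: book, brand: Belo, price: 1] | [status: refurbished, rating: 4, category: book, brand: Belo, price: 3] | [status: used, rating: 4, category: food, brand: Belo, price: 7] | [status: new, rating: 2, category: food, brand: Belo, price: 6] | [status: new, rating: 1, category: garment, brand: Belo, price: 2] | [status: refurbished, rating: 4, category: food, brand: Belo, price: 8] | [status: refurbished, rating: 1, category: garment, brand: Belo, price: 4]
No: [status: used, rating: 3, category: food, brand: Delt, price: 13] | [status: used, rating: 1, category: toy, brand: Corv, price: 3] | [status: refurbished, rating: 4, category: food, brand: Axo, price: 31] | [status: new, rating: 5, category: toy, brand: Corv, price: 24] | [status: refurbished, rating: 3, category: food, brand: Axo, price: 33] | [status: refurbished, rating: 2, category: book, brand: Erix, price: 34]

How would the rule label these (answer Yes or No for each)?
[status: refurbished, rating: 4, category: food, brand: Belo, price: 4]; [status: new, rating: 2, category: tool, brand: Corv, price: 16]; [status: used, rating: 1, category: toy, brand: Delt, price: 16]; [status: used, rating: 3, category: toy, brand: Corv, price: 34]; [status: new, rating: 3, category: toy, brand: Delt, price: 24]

'Yes' ⟺ brand is Belo.
[status: refurbished, rating: 4, category: food, brand: Belo, price: 4]: brand is Belo — meets the rule, so Yes.
[status: new, rating: 2, category: tool, brand: Corv, price: 16]: brand is Corv — does not satisfy this, so No.
[status: used, rating: 1, category: toy, brand: Delt, price: 16]: brand is Delt — does not satisfy this, so No.
[status: used, rating: 3, category: toy, brand: Corv, price: 34]: brand is Corv — does not satisfy this, so No.
[status: new, rating: 3, category: toy, brand: Delt, price: 24]: brand is Delt — does not satisfy this, so No.

Yes, No, No, No, No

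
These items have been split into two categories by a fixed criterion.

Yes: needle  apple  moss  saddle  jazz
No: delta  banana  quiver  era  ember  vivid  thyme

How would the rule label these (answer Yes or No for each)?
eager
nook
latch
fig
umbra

No, Yes, No, No, No

Rule: has a double letter. This holds for each 'Yes' example and fails for each 'No' one.
eager: no doubled letter — does not fit, so No.
nook: 'oo' doubled — meets the rule, so Yes.
latch: no doubled letter — does not fit, so No.
fig: no doubled letter — does not fit, so No.
umbra: no doubled letter — does not fit, so No.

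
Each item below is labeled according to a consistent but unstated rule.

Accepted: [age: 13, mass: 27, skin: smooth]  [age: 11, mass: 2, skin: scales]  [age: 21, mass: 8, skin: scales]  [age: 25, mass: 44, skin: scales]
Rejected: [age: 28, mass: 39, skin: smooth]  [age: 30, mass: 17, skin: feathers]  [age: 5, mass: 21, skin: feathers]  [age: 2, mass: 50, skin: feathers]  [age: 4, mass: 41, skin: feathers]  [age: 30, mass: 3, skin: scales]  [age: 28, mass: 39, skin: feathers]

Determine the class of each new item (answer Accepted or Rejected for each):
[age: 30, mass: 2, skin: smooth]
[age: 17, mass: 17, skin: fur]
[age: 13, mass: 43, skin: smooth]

Rejected, Accepted, Accepted

The rule appears to be: age ≥ 11 AND age ≤ 25.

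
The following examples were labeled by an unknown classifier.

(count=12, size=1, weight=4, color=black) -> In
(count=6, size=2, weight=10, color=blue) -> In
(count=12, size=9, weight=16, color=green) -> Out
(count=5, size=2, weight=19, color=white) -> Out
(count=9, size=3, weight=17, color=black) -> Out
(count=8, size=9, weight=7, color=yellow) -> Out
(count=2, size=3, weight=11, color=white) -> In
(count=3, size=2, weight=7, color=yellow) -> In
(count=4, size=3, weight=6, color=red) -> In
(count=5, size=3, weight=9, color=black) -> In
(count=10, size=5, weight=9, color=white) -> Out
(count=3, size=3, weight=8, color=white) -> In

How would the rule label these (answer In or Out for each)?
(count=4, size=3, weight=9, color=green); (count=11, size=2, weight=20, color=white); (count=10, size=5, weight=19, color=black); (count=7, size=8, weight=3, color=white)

In, Out, Out, Out

One predicate separates the groups cleanly: size ≤ 3 AND weight ≤ 11.
(count=4, size=3, weight=9, color=green): In (size = 3, weight = 9). (count=11, size=2, weight=20, color=white): Out (size = 2, weight = 20). (count=10, size=5, weight=19, color=black): Out (size = 5, weight = 19). (count=7, size=8, weight=3, color=white): Out (size = 8, weight = 3).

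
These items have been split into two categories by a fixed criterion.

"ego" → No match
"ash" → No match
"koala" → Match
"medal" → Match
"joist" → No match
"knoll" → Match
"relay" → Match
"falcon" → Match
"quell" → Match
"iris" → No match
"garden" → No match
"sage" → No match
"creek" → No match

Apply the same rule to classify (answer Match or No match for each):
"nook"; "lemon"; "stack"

No match, Match, No match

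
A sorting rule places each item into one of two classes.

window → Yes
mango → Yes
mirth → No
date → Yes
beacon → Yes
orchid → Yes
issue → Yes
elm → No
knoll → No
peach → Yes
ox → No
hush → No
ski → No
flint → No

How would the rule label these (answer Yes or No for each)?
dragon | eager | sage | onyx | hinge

Yes, Yes, Yes, No, Yes

All 'Yes' examples share one property — has ≥ 2 vowels — and every 'No' example lacks it.
dragon: 2 vowels, passes → Yes.
eager: 3 vowels, passes → Yes.
sage: 2 vowels, passes → Yes.
onyx: 1 vowel, does not fit → No.
hinge: 2 vowels, passes → Yes.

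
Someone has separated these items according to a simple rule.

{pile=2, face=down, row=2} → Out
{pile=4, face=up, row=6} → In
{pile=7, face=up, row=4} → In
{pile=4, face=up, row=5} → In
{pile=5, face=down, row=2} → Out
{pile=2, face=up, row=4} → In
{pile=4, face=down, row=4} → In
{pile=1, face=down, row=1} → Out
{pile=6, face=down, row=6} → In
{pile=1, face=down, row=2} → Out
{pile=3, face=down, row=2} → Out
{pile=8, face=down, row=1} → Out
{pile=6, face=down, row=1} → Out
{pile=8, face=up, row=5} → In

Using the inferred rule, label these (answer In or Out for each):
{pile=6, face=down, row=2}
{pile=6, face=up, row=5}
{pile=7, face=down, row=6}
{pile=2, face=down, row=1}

Out, In, In, Out

A rule that fits every label: row ≥ 4 — true of each 'In' example, false of each 'Out' one.
{pile=6, face=down, row=2}: row = 2 — lacks this property, so Out. {pile=6, face=up, row=5}: row = 5 — checks out, so In. {pile=7, face=down, row=6}: row = 6 — checks out, so In. {pile=2, face=down, row=1}: row = 1 — lacks this property, so Out.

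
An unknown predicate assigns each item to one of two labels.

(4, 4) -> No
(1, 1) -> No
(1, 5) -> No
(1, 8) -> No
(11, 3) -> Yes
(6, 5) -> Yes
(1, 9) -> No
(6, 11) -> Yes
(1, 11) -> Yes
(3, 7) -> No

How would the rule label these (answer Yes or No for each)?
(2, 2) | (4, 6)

The classifier is using: sum ≥ 11.
No: (2, 2), since 2+2 = 4.
No: (4, 6), since 4+6 = 10.

No, No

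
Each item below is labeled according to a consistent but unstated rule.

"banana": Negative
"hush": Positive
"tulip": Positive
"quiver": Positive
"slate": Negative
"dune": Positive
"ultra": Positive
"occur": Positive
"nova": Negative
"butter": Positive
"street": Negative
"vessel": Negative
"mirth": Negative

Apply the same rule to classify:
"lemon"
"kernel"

Comparing the two groups points to one rule — contains 'u'.

Negative, Negative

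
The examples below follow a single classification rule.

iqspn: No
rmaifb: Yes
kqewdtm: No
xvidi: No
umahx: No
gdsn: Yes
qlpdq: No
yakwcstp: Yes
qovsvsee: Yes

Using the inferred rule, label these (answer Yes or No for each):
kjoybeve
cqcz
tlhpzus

Yes, Yes, No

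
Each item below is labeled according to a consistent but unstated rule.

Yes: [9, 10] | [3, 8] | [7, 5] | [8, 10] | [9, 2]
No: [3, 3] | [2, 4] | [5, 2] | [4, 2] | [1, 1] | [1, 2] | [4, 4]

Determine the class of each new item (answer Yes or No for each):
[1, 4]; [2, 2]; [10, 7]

Every 'Yes' example satisfies: sum ≥ 11. None of the 'No' examples do.
No: [1, 4], since 1+4 = 5. No: [2, 2], since 2+2 = 4. Yes: [10, 7], since 10+7 = 17.

No, No, Yes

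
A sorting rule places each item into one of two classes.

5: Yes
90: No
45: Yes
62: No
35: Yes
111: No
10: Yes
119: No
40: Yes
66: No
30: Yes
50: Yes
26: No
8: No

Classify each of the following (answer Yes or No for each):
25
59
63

Yes, No, No

The simplest hypothesis consistent with all the labels is: multiple of 5 AND at most 50.
25: Yes (25 = 5·5, 25 ≤ 50).
59: No (59 = 5·11 + 4, 59 > 50).
63: No (63 = 5·12 + 3, 63 > 50).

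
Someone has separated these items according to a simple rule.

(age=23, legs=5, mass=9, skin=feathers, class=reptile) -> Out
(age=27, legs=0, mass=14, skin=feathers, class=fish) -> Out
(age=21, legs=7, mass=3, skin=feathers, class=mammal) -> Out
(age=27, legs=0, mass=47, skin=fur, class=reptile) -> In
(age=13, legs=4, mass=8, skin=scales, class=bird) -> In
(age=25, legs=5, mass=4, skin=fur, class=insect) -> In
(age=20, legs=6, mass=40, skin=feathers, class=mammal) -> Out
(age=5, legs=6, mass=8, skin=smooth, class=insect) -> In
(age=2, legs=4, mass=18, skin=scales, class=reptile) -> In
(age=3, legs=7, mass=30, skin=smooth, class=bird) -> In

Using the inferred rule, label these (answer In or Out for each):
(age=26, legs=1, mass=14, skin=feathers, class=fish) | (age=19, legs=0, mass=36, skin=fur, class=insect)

A rule that fits every label: skin is not feathers — true of each 'In' example, false of each 'Out' one.

Out, In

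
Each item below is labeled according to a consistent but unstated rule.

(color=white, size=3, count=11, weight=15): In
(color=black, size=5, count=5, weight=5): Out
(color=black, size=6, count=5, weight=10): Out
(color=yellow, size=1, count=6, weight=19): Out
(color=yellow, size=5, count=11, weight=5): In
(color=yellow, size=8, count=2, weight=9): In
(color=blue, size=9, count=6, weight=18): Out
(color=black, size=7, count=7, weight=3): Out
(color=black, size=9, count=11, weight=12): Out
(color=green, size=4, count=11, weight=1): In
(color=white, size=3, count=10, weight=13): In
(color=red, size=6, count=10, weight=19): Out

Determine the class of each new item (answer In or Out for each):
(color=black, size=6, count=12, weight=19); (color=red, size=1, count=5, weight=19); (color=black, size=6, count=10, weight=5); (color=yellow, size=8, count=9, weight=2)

All 'In' examples share one property — color is not black AND weight ≤ 15 — and every 'Out' example lacks it.
(color=black, size=6, count=12, weight=19): Out (color is black, weight = 19).
(color=red, size=1, count=5, weight=19): Out (color is red, weight = 19).
(color=black, size=6, count=10, weight=5): Out (color is black, weight = 5).
(color=yellow, size=8, count=9, weight=2): In (color is yellow, weight = 2).

Out, Out, Out, In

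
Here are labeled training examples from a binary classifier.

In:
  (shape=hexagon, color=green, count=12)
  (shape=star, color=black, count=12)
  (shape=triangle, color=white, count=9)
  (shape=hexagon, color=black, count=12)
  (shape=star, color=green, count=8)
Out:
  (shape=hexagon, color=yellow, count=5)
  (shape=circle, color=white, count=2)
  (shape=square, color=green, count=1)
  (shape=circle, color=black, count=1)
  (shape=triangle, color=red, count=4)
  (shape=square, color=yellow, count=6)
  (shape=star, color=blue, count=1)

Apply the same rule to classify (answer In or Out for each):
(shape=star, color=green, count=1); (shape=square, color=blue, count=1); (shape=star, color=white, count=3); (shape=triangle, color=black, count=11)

Out, Out, Out, In

A rule that fits every label: count ≥ 8 — true of each 'In' example, false of each 'Out' one.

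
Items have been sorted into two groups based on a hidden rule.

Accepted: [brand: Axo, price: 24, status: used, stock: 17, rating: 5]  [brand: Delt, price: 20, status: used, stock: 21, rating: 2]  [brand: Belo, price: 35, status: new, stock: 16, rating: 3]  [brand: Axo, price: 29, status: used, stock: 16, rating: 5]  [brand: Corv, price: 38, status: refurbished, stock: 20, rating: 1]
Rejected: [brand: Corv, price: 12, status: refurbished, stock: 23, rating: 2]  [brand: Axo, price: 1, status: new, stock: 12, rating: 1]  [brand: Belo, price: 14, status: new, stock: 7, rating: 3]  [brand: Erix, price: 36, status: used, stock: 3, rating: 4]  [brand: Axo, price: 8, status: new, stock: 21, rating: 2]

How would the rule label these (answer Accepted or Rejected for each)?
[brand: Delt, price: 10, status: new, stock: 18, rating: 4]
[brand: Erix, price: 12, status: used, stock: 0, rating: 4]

Rejected, Rejected

A rule that fits every label: price ≥ 20 AND stock ≥ 7 — true of each 'Accepted' example, false of each 'Rejected' one.
[brand: Delt, price: 10, status: new, stock: 18, rating: 4]: price = 10, stock = 18 — doesn't match, so Rejected. [brand: Erix, price: 12, status: used, stock: 0, rating: 4]: price = 12, stock = 0 — doesn't match, so Rejected.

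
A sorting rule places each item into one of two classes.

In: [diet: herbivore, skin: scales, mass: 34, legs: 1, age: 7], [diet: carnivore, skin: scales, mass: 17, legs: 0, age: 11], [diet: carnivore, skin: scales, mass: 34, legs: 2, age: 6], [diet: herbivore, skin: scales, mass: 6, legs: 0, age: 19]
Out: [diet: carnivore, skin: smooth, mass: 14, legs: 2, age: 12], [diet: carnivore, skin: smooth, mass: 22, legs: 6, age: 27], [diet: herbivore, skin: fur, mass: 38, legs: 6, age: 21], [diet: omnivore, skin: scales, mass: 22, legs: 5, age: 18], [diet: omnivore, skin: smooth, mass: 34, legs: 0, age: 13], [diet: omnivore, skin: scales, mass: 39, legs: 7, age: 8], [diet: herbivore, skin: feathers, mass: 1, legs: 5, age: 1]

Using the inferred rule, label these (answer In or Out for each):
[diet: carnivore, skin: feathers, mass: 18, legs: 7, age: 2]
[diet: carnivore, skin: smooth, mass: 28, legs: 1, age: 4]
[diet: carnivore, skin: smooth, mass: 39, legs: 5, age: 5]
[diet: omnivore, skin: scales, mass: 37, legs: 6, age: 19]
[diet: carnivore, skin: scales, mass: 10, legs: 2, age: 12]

All 'In' examples share one property — skin is scales AND legs ≤ 2 — and every 'Out' example lacks it.
Out: [diet: carnivore, skin: feathers, mass: 18, legs: 7, age: 2], since skin is feathers, legs = 7.
Out: [diet: carnivore, skin: smooth, mass: 28, legs: 1, age: 4], since skin is smooth, legs = 1.
Out: [diet: carnivore, skin: smooth, mass: 39, legs: 5, age: 5], since skin is smooth, legs = 5.
Out: [diet: omnivore, skin: scales, mass: 37, legs: 6, age: 19], since skin is scales, legs = 6.
In: [diet: carnivore, skin: scales, mass: 10, legs: 2, age: 12], since skin is scales, legs = 2.

Out, Out, Out, Out, In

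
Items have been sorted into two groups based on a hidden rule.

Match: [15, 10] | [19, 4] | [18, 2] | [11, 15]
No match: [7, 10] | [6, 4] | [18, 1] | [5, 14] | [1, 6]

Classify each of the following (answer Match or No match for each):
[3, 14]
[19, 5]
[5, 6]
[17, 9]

Rule: sum ≥ 20. This holds for each 'Match' example and fails for each 'No match' one.
[3, 14] → 3+14 = 17 → No match. [19, 5] → 19+5 = 24 → Match. [5, 6] → 5+6 = 11 → No match. [17, 9] → 17+9 = 26 → Match.

No match, Match, No match, Match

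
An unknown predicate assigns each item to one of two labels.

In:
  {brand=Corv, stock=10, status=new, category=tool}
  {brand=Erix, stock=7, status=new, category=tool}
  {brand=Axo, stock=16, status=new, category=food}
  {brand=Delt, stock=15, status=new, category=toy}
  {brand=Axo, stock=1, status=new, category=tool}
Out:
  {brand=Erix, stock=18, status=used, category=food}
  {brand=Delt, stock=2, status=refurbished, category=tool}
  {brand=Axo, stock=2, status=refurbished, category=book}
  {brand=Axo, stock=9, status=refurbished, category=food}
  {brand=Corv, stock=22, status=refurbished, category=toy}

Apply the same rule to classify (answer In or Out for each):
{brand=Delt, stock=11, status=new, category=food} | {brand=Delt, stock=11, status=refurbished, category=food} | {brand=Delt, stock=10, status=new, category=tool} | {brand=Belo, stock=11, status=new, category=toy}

In, Out, In, In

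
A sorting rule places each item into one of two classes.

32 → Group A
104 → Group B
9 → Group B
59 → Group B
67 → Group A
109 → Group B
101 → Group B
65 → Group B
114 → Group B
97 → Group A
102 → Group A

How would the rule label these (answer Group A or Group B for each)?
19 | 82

Group B, Group A

The pattern is that an item is 'Group A' exactly when: ≡ 2 (mod 5).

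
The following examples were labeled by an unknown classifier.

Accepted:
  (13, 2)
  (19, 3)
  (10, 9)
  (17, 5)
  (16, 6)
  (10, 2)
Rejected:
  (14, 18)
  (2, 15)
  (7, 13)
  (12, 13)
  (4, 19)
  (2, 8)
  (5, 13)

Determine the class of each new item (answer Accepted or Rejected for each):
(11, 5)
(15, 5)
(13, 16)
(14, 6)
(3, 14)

Every 'Accepted' example satisfies: first > second. None of the 'Rejected' examples do.
(11, 5) — 11 > 5, hence Accepted.
(15, 5) — 15 > 5, hence Accepted.
(13, 16) — 13 < 16, hence Rejected.
(14, 6) — 14 > 6, hence Accepted.
(3, 14) — 3 < 14, hence Rejected.

Accepted, Accepted, Rejected, Accepted, Rejected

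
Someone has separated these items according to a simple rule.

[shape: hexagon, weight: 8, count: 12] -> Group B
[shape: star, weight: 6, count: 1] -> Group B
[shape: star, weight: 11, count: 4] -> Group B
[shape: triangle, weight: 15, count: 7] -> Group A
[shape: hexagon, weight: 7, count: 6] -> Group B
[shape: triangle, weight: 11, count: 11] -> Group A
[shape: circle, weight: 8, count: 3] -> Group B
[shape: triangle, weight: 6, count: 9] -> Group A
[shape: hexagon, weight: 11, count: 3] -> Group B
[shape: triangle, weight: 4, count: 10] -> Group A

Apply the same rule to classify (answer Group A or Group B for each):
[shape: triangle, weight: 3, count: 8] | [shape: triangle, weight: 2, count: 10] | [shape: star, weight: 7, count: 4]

Group A, Group A, Group B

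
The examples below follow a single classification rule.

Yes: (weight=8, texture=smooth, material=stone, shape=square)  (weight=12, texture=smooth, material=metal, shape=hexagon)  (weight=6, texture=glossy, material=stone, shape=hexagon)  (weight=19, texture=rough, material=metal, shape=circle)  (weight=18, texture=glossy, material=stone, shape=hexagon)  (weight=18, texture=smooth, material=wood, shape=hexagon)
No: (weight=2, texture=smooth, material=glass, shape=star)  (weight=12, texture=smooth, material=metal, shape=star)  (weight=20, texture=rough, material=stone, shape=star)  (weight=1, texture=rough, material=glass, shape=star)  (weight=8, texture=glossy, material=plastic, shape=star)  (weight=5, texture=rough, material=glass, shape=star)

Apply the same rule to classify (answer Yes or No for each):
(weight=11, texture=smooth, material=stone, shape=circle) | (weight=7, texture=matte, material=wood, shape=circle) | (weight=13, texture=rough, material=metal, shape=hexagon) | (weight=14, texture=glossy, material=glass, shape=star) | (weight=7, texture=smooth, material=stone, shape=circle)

Yes, Yes, Yes, No, Yes

The simplest hypothesis consistent with all the labels is: shape is not star.
Yes: (weight=11, texture=smooth, material=stone, shape=circle), since shape is circle. Yes: (weight=7, texture=matte, material=wood, shape=circle), since shape is circle. Yes: (weight=13, texture=rough, material=metal, shape=hexagon), since shape is hexagon. No: (weight=14, texture=glossy, material=glass, shape=star), since shape is star. Yes: (weight=7, texture=smooth, material=stone, shape=circle), since shape is circle.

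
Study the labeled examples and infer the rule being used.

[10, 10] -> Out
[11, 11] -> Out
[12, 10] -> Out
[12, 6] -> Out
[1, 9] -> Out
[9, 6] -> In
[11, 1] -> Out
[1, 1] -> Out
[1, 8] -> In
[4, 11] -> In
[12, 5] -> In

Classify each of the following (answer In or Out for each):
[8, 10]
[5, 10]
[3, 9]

Comparing the two groups points to one rule — sum is odd.
Out: [8, 10], since 8+10 = 18. In: [5, 10], since 5+10 = 15. Out: [3, 9], since 3+9 = 12.

Out, In, Out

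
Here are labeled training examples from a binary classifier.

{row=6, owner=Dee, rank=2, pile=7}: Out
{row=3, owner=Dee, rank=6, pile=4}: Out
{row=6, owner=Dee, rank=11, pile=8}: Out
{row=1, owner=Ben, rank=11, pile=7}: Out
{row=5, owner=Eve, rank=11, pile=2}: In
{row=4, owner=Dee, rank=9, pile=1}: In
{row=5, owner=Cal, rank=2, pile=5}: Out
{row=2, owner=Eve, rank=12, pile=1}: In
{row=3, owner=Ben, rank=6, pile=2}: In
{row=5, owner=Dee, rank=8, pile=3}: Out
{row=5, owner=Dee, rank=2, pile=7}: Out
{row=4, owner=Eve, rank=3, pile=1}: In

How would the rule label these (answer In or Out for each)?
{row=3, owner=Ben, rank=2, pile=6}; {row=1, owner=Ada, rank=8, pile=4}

Out, Out

Rule: pile ≤ 2. This holds for each 'In' example and fails for each 'Out' one.
Out: {row=3, owner=Ben, rank=2, pile=6}, since pile = 6.
Out: {row=1, owner=Ada, rank=8, pile=4}, since pile = 4.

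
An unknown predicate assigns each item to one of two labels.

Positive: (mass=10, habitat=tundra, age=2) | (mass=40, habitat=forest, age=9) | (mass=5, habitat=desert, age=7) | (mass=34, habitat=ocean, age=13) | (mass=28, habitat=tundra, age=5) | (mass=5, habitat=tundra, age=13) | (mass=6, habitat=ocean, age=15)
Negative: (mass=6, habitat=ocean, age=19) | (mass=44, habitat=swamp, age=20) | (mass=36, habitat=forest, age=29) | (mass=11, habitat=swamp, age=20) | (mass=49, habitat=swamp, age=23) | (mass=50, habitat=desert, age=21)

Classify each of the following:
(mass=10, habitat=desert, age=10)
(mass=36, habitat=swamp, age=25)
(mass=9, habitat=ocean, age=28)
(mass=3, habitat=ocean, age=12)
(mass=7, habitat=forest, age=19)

Positive, Negative, Negative, Positive, Negative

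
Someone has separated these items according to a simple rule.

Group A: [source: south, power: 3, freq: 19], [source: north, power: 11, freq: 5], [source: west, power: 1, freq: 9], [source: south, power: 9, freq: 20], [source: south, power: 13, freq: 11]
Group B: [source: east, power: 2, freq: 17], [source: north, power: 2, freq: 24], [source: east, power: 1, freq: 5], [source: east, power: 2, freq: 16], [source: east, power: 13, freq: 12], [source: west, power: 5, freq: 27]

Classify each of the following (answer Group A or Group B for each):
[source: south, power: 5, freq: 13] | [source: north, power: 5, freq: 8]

Rule: source is not east AND freq ≤ 20. This holds for each 'Group A' example and fails for each 'Group B' one.
Group A: [source: south, power: 5, freq: 13], since source is south, freq = 13. Group A: [source: north, power: 5, freq: 8], since source is north, freq = 8.

Group A, Group A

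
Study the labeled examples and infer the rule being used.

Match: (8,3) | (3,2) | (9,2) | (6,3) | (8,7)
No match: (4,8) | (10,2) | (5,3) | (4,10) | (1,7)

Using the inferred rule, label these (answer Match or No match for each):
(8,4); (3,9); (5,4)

The distinguishing property — sum is odd — holds for all the 'Match' cases and none of the 'No match' cases.
(8,4): No match (8+4 = 12). (3,9): No match (3+9 = 12). (5,4): Match (5+4 = 9).

No match, No match, Match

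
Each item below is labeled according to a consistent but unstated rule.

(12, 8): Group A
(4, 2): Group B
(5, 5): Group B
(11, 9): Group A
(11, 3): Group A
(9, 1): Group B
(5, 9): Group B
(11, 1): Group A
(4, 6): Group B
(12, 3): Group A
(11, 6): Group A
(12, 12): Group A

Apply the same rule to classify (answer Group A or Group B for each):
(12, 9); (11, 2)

Group A, Group A

The pattern is that an item is 'Group A' exactly when: first ≥ 11.
Group A: (12, 9), since first 12.
Group A: (11, 2), since first 11.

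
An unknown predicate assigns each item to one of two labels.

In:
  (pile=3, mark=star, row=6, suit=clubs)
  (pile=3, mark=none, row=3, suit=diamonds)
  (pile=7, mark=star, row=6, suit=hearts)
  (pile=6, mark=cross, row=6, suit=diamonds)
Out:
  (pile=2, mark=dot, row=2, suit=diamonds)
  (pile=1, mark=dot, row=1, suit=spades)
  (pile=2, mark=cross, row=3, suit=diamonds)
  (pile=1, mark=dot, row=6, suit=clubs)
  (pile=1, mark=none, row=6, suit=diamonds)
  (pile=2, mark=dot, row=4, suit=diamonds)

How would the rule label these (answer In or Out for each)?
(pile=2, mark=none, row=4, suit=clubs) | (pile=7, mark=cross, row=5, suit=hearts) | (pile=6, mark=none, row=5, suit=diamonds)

Out, In, In

The classifier is using: pile ≥ 3.
(pile=2, mark=none, row=4, suit=clubs) — pile = 2, hence Out.
(pile=7, mark=cross, row=5, suit=hearts) — pile = 7, hence In.
(pile=6, mark=none, row=5, suit=diamonds) — pile = 6, hence In.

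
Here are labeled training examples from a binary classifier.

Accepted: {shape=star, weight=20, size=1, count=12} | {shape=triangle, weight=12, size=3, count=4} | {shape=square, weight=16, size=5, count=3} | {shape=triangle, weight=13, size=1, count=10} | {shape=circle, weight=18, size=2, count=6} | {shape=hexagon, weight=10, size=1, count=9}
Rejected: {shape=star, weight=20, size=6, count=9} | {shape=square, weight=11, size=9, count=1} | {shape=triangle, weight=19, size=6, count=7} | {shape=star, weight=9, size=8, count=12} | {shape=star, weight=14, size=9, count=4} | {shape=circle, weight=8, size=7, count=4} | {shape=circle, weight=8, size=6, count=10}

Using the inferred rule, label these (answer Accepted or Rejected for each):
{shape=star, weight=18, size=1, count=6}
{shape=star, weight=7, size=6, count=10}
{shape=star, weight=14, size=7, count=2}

Accepted, Rejected, Rejected

One predicate separates the groups cleanly: size ≤ 5.
{shape=star, weight=18, size=1, count=6} → size = 1 → Accepted.
{shape=star, weight=7, size=6, count=10} → size = 6 → Rejected.
{shape=star, weight=14, size=7, count=2} → size = 7 → Rejected.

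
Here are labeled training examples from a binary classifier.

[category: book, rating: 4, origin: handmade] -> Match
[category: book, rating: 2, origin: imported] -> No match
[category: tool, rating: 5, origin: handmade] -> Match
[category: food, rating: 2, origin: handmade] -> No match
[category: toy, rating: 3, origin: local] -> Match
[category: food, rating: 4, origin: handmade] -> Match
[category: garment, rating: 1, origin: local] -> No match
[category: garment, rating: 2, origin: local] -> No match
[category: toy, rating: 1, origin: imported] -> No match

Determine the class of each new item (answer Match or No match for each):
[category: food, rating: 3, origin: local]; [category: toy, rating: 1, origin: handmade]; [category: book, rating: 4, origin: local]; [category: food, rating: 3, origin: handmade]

One predicate separates the groups cleanly: rating ≥ 3.
[category: food, rating: 3, origin: local] → rating = 3 → Match. [category: toy, rating: 1, origin: handmade] → rating = 1 → No match. [category: book, rating: 4, origin: local] → rating = 4 → Match. [category: food, rating: 3, origin: handmade] → rating = 3 → Match.

Match, No match, Match, Match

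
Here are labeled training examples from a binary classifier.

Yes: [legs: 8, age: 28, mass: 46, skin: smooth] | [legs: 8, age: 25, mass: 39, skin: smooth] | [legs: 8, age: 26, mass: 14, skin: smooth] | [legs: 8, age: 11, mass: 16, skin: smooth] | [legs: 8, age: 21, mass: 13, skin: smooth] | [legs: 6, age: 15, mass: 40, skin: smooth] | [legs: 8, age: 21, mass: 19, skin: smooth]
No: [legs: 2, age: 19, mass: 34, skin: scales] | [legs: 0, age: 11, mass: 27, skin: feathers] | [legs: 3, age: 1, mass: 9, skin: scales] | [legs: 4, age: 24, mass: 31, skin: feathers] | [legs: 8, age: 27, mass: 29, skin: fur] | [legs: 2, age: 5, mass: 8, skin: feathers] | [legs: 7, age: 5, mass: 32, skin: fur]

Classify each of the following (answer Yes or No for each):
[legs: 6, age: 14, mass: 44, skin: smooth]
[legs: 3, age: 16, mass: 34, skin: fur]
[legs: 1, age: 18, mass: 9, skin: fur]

Checking candidate rules against both groups, what survives is: skin is smooth.
[legs: 6, age: 14, mass: 44, skin: smooth]: Yes (skin is smooth).
[legs: 3, age: 16, mass: 34, skin: fur]: No (skin is fur).
[legs: 1, age: 18, mass: 9, skin: fur]: No (skin is fur).

Yes, No, No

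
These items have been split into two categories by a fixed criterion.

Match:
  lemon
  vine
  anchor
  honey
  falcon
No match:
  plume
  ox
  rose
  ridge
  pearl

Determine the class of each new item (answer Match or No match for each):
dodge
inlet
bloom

No match, Match, No match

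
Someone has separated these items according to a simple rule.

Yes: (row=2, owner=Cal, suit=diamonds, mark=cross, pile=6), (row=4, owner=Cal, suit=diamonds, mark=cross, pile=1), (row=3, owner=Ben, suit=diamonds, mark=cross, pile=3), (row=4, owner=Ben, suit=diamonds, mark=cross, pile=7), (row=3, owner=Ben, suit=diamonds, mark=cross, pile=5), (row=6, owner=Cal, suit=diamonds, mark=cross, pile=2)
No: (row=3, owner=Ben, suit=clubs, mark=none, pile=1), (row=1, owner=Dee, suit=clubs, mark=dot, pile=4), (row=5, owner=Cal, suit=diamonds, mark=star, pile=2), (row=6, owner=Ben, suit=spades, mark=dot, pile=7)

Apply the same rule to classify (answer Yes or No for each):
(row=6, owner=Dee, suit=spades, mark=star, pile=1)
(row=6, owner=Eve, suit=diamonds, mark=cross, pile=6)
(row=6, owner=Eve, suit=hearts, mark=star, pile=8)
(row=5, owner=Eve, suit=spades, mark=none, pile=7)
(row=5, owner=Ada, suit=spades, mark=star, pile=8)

No, Yes, No, No, No

The pattern is that an item is 'Yes' exactly when: mark is cross.
No: (row=6, owner=Dee, suit=spades, mark=star, pile=1), since mark is star. Yes: (row=6, owner=Eve, suit=diamonds, mark=cross, pile=6), since mark is cross. No: (row=6, owner=Eve, suit=hearts, mark=star, pile=8), since mark is star. No: (row=5, owner=Eve, suit=spades, mark=none, pile=7), since mark is none. No: (row=5, owner=Ada, suit=spades, mark=star, pile=8), since mark is star.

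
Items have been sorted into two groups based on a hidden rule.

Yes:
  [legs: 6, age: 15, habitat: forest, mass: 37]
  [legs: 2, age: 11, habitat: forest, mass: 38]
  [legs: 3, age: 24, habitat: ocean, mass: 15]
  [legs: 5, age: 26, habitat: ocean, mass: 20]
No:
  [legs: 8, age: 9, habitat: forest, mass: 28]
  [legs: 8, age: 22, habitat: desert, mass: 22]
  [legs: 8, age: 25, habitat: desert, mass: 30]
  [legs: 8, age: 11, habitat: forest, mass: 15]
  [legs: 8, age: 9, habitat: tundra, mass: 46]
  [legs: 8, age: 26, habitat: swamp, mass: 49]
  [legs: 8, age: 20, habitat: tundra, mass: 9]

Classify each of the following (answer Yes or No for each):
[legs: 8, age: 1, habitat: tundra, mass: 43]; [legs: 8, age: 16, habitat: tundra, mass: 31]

No, No

Rule: legs ≤ 6. This holds for each 'Yes' example and fails for each 'No' one.
No: [legs: 8, age: 1, habitat: tundra, mass: 43], since legs = 8. No: [legs: 8, age: 16, habitat: tundra, mass: 31], since legs = 8.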